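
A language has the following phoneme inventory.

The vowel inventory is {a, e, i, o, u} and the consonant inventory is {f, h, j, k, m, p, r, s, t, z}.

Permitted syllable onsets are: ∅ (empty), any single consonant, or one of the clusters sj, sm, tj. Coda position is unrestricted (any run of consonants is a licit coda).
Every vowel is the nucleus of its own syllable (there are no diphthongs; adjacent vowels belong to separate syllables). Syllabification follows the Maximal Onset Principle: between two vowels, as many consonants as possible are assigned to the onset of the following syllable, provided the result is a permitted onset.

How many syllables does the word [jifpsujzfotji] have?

4

The vowels are i, u, o, i — 4 nuclei, so 4 syllables.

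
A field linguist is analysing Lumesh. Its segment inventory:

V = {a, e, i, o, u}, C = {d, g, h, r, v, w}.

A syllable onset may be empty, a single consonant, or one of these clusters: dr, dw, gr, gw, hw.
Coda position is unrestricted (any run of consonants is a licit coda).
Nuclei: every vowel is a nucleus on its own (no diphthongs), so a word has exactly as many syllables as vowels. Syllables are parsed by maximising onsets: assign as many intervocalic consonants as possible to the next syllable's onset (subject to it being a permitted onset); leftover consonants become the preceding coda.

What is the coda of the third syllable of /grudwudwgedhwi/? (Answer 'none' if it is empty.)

Vowels present: u, u, e, i; each is a nucleus, giving 4 syllables.
σ1/σ2 boundary: /dw/ is a licit onset in full, so it all attaches to the next syllable.
σ2/σ3 boundary: cluster /dwg/ — the longest permitted-onset suffix is /g/; onset = /g/, preceding coda = /dw/.
σ3/σ4 boundary: /dhw/ — longest licit onset from the right is /hw/, leaving /d/ as coda.
Syllabification: gru.dwudw.ged.hwi.
Syllable 3 is /ged/: onset /g/, nucleus /e/, coda /d/.

d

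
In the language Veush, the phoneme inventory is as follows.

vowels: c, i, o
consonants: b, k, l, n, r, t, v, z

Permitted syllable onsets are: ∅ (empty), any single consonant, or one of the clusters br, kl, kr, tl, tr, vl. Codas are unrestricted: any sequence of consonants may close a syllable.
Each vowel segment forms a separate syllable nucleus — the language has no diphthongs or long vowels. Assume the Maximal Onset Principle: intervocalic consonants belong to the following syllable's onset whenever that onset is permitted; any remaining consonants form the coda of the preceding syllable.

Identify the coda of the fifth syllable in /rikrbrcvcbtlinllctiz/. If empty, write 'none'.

none

The vowels are i, c, c, i, c, i — 6 nuclei, so 6 syllables.
/i…c/ gap (V1→V2): /krbr/ splits as /kr/ + /br/ (/br/ is the longest suffix that is a licit onset).
/c…c/ gap (V2→V3): /v/ → onset of the next syllable (single consonants are always licit onsets).
/c…i/ gap (V3→V4): /btl/; trying suffixes from longest down, /tl/ is the first permitted one, so coda /b/ | onset /tl/.
/i…c/ gap (V4→V5): /nll/; trying suffixes from longest down, /l/ is the first permitted one, so coda /nl/ | onset /l/.
/c…i/ gap (V5→V6): just /t/ — single C goes to the following onset.
So the parse is rikr.brc.vcb.tlinl.lc.tiz.
Syllable 5 is /lc/: onset /l/, nucleus /c/, coda ∅.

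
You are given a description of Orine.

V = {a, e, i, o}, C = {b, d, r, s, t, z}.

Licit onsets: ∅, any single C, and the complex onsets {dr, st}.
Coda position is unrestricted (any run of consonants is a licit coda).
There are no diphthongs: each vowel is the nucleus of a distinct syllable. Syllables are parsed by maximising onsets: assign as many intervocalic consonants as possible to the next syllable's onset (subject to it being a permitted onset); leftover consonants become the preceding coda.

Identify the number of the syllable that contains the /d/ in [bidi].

2

The vowels are i, i — 2 nuclei, so 2 syllables.
Between /i/ (V1) and /i/ (V2): /d/ is a single consonant, so it becomes the next onset.
Syllabification: bi.di.
The /d/ is in the onset of syllable 2 (/di/).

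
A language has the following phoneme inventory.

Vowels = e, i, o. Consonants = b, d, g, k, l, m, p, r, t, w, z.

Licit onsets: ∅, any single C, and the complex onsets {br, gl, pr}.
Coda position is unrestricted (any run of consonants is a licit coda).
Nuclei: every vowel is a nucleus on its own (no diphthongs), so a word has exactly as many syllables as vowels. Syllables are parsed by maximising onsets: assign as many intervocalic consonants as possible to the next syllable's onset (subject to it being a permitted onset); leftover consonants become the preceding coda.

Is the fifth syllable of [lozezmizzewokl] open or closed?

Nuclei (vowels): o, e, i, e, o → 5 syllables.
/o…e/ gap (V1→V2): /z/ is a single consonant, so it becomes the next onset.
/e…i/ gap (V2→V3): /zm/; trying suffixes from longest down, /m/ is the first permitted one, so coda /z/ | onset /m/.
/i…e/ gap (V3→V4): /zz/; trying suffixes from longest down, /z/ is the first permitted one, so coda /z/ | onset /z/.
/e…o/ gap (V4→V5): /w/ is a single consonant, so it becomes the next onset.
Putting it together: lo.zez.miz.ze.wokl.
Syllable 5 is /wokl/ with coda /kl/, so it is closed.

closed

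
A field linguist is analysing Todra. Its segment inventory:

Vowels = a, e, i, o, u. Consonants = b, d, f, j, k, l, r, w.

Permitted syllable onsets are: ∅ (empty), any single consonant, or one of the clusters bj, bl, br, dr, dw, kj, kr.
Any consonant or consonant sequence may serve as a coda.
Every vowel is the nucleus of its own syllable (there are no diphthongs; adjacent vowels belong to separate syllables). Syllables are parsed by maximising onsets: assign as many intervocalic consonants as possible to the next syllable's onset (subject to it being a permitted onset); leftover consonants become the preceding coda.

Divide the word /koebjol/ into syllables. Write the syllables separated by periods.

Nuclei (vowels): o, e, o → 3 syllables.
σ1/σ2 boundary: nothing intervenes; syllable break is V.V.
σ2/σ3 boundary: cluster /bj/ — /bj/ is itself a permitted onset, so the whole cluster goes right; preceding coda = ∅.

ko.e.bjol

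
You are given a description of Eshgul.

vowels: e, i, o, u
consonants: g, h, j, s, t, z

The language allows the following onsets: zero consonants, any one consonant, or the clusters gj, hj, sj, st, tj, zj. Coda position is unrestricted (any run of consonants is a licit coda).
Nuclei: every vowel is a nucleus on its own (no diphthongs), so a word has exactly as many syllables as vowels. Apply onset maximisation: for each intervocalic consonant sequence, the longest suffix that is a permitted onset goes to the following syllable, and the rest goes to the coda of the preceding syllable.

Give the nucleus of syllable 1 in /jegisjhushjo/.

Vowels present: e, i, u, o; each is a nucleus, giving 4 syllables.
The first nucleus (vowel 1 from the left) is /e/.

e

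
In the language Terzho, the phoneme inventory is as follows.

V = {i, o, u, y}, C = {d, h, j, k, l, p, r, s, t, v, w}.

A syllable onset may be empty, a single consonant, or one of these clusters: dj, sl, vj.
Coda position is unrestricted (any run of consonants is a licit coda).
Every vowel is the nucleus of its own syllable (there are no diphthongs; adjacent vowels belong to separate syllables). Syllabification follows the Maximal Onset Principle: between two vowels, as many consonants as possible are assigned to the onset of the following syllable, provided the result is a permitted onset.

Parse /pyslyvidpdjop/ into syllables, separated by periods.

Vowels present: y, y, i, o; each is a nucleus, giving 4 syllables.
σ1/σ2 boundary: /sl/ — entire cluster is a permitted onset → onset /sl/, coda ∅.
σ2/σ3 boundary: /v/ is a single consonant, so it becomes the next onset.
σ3/σ4 boundary: cluster /dpdj/ — the longest permitted-onset suffix is /dj/; onset = /dj/, preceding coda = /dp/.

py.sly.vidp.djop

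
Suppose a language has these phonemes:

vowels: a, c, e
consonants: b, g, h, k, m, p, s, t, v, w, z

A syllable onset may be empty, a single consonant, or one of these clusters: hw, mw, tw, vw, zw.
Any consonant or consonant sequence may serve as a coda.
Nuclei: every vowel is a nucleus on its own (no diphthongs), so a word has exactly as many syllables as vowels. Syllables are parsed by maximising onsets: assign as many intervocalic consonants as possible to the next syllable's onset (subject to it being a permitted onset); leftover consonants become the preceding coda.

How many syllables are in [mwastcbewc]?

Vowels present: a, c, e, c; each is a nucleus, giving 4 syllables.

4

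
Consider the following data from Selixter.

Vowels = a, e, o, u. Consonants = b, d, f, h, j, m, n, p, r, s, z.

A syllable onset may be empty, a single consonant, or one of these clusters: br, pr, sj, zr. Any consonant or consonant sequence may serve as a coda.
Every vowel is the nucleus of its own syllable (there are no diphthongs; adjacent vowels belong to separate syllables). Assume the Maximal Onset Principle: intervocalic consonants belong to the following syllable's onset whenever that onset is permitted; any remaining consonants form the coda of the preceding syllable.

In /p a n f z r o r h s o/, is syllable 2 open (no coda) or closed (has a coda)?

closed

Vowels present: a, o, o; each is a nucleus, giving 3 syllables.
Between /a/ (V1) and /o/ (V2): /nfzr/ — longest licit onset from the right is /zr/, leaving /nf/ as coda.
Between /o/ (V2) and /o/ (V3): /rhs/ — longest licit onset from the right is /s/, leaving /rh/ as coda.
Result: panf.zrorh.so.
Syllable 2 is /zrorh/ with coda /rh/, so it is closed.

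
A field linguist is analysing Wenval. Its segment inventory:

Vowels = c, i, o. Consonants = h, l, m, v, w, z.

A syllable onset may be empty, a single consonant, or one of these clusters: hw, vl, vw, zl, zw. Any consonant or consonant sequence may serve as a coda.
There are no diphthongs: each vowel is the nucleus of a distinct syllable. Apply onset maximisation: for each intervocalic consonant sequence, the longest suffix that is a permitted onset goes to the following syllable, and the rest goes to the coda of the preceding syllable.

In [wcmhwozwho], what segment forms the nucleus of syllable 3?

o

Vowels present: c, o, o; each is a nucleus, giving 3 syllables.
The third nucleus (vowel 3 from the left) is /o/.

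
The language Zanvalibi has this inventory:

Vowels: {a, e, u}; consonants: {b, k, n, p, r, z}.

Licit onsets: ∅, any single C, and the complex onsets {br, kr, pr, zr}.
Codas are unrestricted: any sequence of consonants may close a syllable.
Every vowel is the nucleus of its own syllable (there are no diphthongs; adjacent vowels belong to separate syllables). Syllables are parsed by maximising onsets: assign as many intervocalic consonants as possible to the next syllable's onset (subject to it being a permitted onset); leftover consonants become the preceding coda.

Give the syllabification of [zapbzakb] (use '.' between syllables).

Nuclei (vowels): a, a → 2 syllables.
/a…a/ gap (V1→V2): /pbz/; trying suffixes from longest down, /z/ is the first permitted one, so coda /pb/ | onset /z/.

zapb.zakb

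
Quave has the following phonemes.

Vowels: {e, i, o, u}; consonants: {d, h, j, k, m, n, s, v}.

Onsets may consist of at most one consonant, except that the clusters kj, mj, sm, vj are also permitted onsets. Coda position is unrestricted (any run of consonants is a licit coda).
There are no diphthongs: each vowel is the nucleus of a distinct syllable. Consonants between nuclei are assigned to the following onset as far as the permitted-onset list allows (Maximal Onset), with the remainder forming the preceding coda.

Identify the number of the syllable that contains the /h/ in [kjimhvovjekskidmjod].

1

Nuclei (vowels): i, o, e, i, o → 5 syllables.
/i…o/ gap (V1→V2): /mhv/ — longest licit onset from the right is /v/, leaving /mh/ as coda.
/o…e/ gap (V2→V3): cluster /vj/ — /vj/ is itself a permitted onset, so the whole cluster goes right; preceding coda = ∅.
/e…i/ gap (V3→V4): cluster /ksk/ — the longest permitted-onset suffix is /k/; onset = /k/, preceding coda = /ks/.
/i…o/ gap (V4→V5): cluster /dmj/ — the longest permitted-onset suffix is /mj/; onset = /mj/, preceding coda = /d/.
Putting it together: kjimh.vo.vjeks.kid.mjod.
The /h/ is in the coda of syllable 1 (/kjimh/).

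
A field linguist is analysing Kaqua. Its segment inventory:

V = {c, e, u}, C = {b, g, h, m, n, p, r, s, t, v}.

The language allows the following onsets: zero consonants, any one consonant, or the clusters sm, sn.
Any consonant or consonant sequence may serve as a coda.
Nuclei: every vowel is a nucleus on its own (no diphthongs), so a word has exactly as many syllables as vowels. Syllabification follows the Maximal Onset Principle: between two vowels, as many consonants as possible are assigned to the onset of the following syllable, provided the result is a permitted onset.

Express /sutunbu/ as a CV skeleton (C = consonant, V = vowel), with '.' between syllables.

Vowels present: u, u, u; each is a nucleus, giving 3 syllables.
V1 /u/ – V2 /u/: /t/ is a single consonant, so it becomes the next onset.
V2 /u/ – V3 /u/: /nb/ splits as /n/ + /b/ (/b/ is the longest suffix that is a licit onset).
Syllabification: su.tun.bu.
Mapping each syllable to C/V: /su/ → CV, /tun/ → CVC, /bu/ → CV.

CV.CVC.CV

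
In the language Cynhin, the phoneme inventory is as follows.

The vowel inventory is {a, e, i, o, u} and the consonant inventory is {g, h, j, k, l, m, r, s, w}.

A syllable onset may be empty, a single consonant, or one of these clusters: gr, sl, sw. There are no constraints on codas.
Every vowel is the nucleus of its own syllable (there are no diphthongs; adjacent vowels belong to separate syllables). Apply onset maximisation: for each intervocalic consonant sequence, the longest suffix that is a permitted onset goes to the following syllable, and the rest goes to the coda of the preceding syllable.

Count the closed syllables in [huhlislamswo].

2

The vowels are u, i, a, o — 4 nuclei, so 4 syllables.
/u…i/ gap (V1→V2): /hl/ — longest licit onset from the right is /l/, leaving /h/ as coda.
/i…a/ gap (V2→V3): /sl/ — entire cluster is a permitted onset → onset /sl/, coda ∅.
/a…o/ gap (V3→V4): cluster /msw/ — the longest permitted-onset suffix is /sw/; onset = /sw/, preceding coda = /m/.
Putting it together: huh.li.slam.swo.
Classifying each syllable: /huh/ (closed), /li/ (open), /slam/ (closed), /swo/ (open).
Closed syllables: 2.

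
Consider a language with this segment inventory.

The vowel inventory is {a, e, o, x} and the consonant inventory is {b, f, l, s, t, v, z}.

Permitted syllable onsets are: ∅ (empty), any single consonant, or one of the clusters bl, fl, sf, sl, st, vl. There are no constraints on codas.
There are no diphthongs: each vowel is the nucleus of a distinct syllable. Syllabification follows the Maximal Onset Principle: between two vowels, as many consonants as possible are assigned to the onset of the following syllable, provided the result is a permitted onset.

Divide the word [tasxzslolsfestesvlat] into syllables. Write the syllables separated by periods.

Nuclei (vowels): a, x, o, e, e, a → 6 syllables.
V1 /a/ – V2 /x/: /s/ → onset of the next syllable (single consonants are always licit onsets).
V2 /x/ – V3 /o/: /zsl/ — longest licit onset from the right is /sl/, leaving /z/ as coda.
V3 /o/ – V4 /e/: cluster /lsf/ — the longest permitted-onset suffix is /sf/; onset = /sf/, preceding coda = /l/.
V4 /e/ – V5 /e/: cluster /st/ — /st/ is itself a permitted onset, so the whole cluster goes right; preceding coda = ∅.
V5 /e/ – V6 /a/: /svl/; trying suffixes from longest down, /vl/ is the first permitted one, so coda /s/ | onset /vl/.

ta.sxz.slol.sfe.stes.vlat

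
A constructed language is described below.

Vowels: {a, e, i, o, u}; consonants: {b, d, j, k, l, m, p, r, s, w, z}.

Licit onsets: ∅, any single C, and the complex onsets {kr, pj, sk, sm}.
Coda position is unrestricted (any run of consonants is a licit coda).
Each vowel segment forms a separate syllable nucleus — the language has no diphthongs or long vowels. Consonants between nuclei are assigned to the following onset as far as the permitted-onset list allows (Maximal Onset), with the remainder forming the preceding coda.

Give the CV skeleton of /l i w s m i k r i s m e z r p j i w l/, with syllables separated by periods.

Vowels present: i, i, i, e, i; each is a nucleus, giving 5 syllables.
σ1/σ2 boundary: /wsm/ splits as /w/ + /sm/ (/sm/ is the longest suffix that is a licit onset).
σ2/σ3 boundary: cluster /kr/ — /kr/ is itself a permitted onset, so the whole cluster goes right; preceding coda = ∅.
σ3/σ4 boundary: cluster /sm/ — /sm/ is itself a permitted onset, so the whole cluster goes right; preceding coda = ∅.
σ4/σ5 boundary: cluster /zrpj/ — the longest permitted-onset suffix is /pj/; onset = /pj/, preceding coda = /zr/.
Syllabification: liw.smi.kri.smezr.pjiwl.
Mapping each syllable to C/V: /liw/ → CVC, /smi/ → CCV, /kri/ → CCV, /smezr/ → CCVCC, /pjiwl/ → CCVCC.

CVC.CCV.CCV.CCVCC.CCVCC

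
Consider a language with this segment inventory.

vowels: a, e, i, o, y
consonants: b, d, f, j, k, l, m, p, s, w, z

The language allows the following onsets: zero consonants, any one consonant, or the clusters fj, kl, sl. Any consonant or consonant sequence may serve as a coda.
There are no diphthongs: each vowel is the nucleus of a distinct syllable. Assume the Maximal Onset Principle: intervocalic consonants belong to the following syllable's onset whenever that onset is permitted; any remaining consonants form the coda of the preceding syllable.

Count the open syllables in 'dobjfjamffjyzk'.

0

Nuclei (vowels): o, a, y → 3 syllables.
/o…a/ gap (V1→V2): cluster /bjfj/ — the longest permitted-onset suffix is /fj/; onset = /fj/, preceding coda = /bj/.
/a…y/ gap (V2→V3): /mffj/; trying suffixes from longest down, /fj/ is the first permitted one, so coda /mf/ | onset /fj/.
So the parse is dobj.fjamf.fjyzk.
Classifying each syllable: /dobj/ (closed), /fjamf/ (closed), /fjyzk/ (closed).
Open syllables: 0.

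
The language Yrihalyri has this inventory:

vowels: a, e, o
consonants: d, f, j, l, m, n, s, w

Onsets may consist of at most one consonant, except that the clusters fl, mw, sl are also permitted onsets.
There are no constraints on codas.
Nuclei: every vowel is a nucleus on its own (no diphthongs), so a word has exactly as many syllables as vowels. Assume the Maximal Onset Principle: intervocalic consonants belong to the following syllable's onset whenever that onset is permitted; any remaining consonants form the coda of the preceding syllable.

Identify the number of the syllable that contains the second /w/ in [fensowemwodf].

4

Vowels present: e, o, e, o; each is a nucleus, giving 4 syllables.
V1 /e/ – V2 /o/: cluster /ns/ — the longest permitted-onset suffix is /s/; onset = /s/, preceding coda = /n/.
V2 /o/ – V3 /e/: /w/ → onset of the next syllable (single consonants are always licit onsets).
V3 /e/ – V4 /o/: /mw/ is a licit onset in full, so it all attaches to the next syllable.
So the parse is fen.so.we.mwodf.
The second /w/ is in the onset of syllable 4 (/mwodf/).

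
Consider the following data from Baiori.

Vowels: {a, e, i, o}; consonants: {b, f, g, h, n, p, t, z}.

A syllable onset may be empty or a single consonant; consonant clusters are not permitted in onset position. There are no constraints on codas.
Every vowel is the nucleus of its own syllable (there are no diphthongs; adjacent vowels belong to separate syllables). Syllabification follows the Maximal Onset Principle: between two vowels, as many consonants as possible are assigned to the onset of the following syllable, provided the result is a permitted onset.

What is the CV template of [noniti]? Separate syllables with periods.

CV.CV.CV

Nuclei (vowels): o, i, i → 3 syllables.
Between /o/ (V1) and /i/ (V2): /n/ → onset of the next syllable (single consonants are always licit onsets).
Between /i/ (V2) and /i/ (V3): just /t/ — single C goes to the following onset.
Result: no.ni.ti.
Mapping each syllable to C/V: /no/ → CV, /ni/ → CV, /ti/ → CV.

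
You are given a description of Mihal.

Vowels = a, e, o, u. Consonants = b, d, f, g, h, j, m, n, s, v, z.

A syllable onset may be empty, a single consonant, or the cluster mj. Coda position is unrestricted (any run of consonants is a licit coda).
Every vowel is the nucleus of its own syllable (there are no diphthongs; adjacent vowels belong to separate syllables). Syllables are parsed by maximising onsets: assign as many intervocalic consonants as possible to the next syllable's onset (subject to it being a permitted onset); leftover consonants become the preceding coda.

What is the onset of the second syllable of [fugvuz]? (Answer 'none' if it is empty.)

v

Vowels present: u, u; each is a nucleus, giving 2 syllables.
V1 /u/ – V2 /u/: cluster /gv/ — the longest permitted-onset suffix is /v/; onset = /v/, preceding coda = /g/.
Putting it together: fug.vuz.
Syllable 2 is /vuz/: onset /v/, nucleus /u/, coda /z/.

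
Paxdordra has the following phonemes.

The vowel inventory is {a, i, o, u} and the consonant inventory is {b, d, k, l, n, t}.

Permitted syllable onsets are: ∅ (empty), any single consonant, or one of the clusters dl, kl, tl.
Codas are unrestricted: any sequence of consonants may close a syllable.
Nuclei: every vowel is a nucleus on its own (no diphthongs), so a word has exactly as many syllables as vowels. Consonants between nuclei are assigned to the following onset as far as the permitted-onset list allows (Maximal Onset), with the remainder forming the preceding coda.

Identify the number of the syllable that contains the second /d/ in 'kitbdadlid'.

Vowels present: i, a, i; each is a nucleus, giving 3 syllables.
/i…a/ gap (V1→V2): cluster /tbd/ — the longest permitted-onset suffix is /d/; onset = /d/, preceding coda = /tb/.
/a…i/ gap (V2→V3): /dl/ — entire cluster is a permitted onset → onset /dl/, coda ∅.
Putting it together: kitb.da.dlid.
The second /d/ is in the onset of syllable 3 (/dlid/).

3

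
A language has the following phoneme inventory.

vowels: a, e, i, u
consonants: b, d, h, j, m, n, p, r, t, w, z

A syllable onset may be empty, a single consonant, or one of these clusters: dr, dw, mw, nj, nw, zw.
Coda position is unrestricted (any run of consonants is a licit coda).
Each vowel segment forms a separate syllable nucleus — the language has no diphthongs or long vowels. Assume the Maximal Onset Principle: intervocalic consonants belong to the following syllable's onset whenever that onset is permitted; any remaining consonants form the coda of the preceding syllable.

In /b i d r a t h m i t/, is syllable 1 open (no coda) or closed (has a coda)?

The vowels are i, a, i — 3 nuclei, so 3 syllables.
/i…a/ gap (V1→V2): /dr/ — entire cluster is a permitted onset → onset /dr/, coda ∅.
/a…i/ gap (V2→V3): /thm/; trying suffixes from longest down, /m/ is the first permitted one, so coda /th/ | onset /m/.
Syllabification: bi.drath.mit.
Syllable 1 is /bi/; it ends in its nucleus with no coda, so it is open.

open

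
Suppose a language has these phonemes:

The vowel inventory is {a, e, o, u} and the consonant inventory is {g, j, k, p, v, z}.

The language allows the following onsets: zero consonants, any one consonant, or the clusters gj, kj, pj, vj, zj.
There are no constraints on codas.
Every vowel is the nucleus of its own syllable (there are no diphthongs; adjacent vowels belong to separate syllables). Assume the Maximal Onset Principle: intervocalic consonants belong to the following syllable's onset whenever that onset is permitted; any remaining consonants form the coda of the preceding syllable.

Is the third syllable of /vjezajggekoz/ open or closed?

Vowels present: e, a, e, o; each is a nucleus, giving 4 syllables.
/e…a/ gap (V1→V2): /z/ → onset of the next syllable (single consonants are always licit onsets).
/a…e/ gap (V2→V3): /jgg/; trying suffixes from longest down, /g/ is the first permitted one, so coda /jg/ | onset /g/.
/e…o/ gap (V3→V4): just /k/ — single C goes to the following onset.
Syllabification: vje.zajg.ge.koz.
Syllable 3 is /ge/; it ends in its nucleus with no coda, so it is open.

open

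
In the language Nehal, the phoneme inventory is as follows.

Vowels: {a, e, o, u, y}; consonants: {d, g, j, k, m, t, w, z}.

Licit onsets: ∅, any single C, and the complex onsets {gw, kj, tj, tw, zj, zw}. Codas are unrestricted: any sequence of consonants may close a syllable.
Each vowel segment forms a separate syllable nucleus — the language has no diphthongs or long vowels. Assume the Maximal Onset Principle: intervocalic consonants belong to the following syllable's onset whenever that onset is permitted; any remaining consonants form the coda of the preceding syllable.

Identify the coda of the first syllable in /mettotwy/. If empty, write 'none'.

The vowels are e, o, y — 3 nuclei, so 3 syllables.
V1 /e/ – V2 /o/: /tt/ splits as /t/ + /t/ (/t/ is the longest suffix that is a licit onset).
V2 /o/ – V3 /y/: cluster /tw/ — /tw/ is itself a permitted onset, so the whole cluster goes right; preceding coda = ∅.
Syllabification: met.to.twy.
Syllable 1 is /met/: onset /m/, nucleus /e/, coda /t/.

t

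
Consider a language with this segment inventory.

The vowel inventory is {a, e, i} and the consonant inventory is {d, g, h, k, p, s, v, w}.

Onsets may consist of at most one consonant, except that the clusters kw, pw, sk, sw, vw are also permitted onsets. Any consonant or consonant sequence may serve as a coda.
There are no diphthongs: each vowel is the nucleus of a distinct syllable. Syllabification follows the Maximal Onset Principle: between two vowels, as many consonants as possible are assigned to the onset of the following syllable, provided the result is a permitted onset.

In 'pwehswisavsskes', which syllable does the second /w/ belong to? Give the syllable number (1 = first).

2

Nuclei (vowels): e, i, a, e → 4 syllables.
Between /e/ (V1) and /i/ (V2): cluster /hsw/ — the longest permitted-onset suffix is /sw/; onset = /sw/, preceding coda = /h/.
Between /i/ (V2) and /a/ (V3): just /s/ — single C goes to the following onset.
Between /a/ (V3) and /e/ (V4): cluster /vssk/ — the longest permitted-onset suffix is /sk/; onset = /sk/, preceding coda = /vs/.
Result: pweh.swi.savs.skes.
The second /w/ is in the onset of syllable 2 (/swi/).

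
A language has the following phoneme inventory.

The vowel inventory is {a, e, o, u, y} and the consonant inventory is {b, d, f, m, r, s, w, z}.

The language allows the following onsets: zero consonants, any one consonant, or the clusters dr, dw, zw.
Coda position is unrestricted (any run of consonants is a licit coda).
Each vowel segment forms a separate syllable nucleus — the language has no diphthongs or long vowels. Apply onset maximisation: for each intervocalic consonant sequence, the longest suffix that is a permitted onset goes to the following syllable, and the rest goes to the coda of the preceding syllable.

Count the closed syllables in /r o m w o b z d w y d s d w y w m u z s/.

Vowels present: o, o, y, y, u; each is a nucleus, giving 5 syllables.
/o…o/ gap (V1→V2): cluster /mw/ — the longest permitted-onset suffix is /w/; onset = /w/, preceding coda = /m/.
/o…y/ gap (V2→V3): /bzdw/ — longest licit onset from the right is /dw/, leaving /bz/ as coda.
/y…y/ gap (V3→V4): /dsdw/ — longest licit onset from the right is /dw/, leaving /ds/ as coda.
/y…u/ gap (V4→V5): /wm/; trying suffixes from longest down, /m/ is the first permitted one, so coda /w/ | onset /m/.
Syllabification: rom.wobz.dwyds.dwyw.muzs.
Classifying each syllable: /rom/ (closed), /wobz/ (closed), /dwyds/ (closed), /dwyw/ (closed), /muzs/ (closed).
Closed syllables: 5.

5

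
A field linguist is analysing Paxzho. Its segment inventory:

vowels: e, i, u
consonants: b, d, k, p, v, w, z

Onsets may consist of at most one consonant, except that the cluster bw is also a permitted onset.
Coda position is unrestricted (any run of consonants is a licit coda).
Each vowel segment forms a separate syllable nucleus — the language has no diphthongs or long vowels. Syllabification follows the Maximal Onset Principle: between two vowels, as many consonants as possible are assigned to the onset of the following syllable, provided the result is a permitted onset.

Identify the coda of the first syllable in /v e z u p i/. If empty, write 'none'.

none

The vowels are e, u, i — 3 nuclei, so 3 syllables.
Between /e/ (V1) and /u/ (V2): just /z/ — single C goes to the following onset.
Between /u/ (V2) and /i/ (V3): /p/ → onset of the next syllable (single consonants are always licit onsets).
Syllabification: ve.zu.pi.
Syllable 1 is /ve/: onset /v/, nucleus /e/, coda ∅.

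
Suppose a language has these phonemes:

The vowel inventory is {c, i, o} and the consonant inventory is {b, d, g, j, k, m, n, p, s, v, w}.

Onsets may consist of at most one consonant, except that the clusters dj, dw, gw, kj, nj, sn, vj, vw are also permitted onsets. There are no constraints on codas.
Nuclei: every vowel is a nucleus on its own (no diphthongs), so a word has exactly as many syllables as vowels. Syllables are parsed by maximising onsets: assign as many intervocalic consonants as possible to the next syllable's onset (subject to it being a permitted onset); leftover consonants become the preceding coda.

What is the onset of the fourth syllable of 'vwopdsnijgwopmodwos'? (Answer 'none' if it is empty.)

m

Nuclei (vowels): o, i, o, o, o → 5 syllables.
Between /o/ (V1) and /i/ (V2): cluster /pdsn/ — the longest permitted-onset suffix is /sn/; onset = /sn/, preceding coda = /pd/.
Between /i/ (V2) and /o/ (V3): /jgw/; trying suffixes from longest down, /gw/ is the first permitted one, so coda /j/ | onset /gw/.
Between /o/ (V3) and /o/ (V4): /pm/ splits as /p/ + /m/ (/m/ is the longest suffix that is a licit onset).
Between /o/ (V4) and /o/ (V5): /dw/ — entire cluster is a permitted onset → onset /dw/, coda ∅.
So the parse is vwopd.snij.gwop.mo.dwos.
Syllable 4 is /mo/: onset /m/, nucleus /o/, coda ∅.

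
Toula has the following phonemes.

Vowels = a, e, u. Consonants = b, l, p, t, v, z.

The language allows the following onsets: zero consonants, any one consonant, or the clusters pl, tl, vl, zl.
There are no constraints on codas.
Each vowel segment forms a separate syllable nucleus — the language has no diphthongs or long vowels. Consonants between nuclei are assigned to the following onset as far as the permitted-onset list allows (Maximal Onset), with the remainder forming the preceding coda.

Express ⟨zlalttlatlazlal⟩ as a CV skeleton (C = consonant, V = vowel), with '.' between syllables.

The vowels are a, a, a, a — 4 nuclei, so 4 syllables.
V1 /a/ – V2 /a/: /lttl/; trying suffixes from longest down, /tl/ is the first permitted one, so coda /lt/ | onset /tl/.
V2 /a/ – V3 /a/: /tl/ is a licit onset in full, so it all attaches to the next syllable.
V3 /a/ – V4 /a/: /zl/ — entire cluster is a permitted onset → onset /zl/, coda ∅.
Syllabification: zlalt.tla.tla.zlal.
Mapping each syllable to C/V: /zlalt/ → CCVCC, /tla/ → CCV, /tla/ → CCV, /zlal/ → CCVC.

CCVCC.CCV.CCV.CCVC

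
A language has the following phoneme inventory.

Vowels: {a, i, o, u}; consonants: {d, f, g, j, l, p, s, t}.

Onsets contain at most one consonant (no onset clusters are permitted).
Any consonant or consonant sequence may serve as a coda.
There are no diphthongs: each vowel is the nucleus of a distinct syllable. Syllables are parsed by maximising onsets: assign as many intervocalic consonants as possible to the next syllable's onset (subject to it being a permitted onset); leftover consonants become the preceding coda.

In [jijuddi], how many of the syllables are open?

2

Nuclei (vowels): i, u, i → 3 syllables.
Between /i/ (V1) and /u/ (V2): /j/ → onset of the next syllable (single consonants are always licit onsets).
Between /u/ (V2) and /i/ (V3): cluster /dd/ — the longest permitted-onset suffix is /d/; onset = /d/, preceding coda = /d/.
Syllabification: ji.jud.di.
Classifying each syllable: /ji/ (open), /jud/ (closed), /di/ (open).
Open syllables: 2.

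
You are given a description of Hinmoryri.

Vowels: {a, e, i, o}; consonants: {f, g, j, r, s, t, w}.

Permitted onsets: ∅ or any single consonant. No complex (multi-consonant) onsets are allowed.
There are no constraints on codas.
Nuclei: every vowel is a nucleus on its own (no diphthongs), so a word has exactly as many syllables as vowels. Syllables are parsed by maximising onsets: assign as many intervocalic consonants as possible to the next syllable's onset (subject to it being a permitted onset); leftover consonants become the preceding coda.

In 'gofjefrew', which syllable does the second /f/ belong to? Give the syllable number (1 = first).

2

Nuclei (vowels): o, e, e → 3 syllables.
/o…e/ gap (V1→V2): /fj/ — longest licit onset from the right is /j/, leaving /f/ as coda.
/e…e/ gap (V2→V3): cluster /fr/ — the longest permitted-onset suffix is /r/; onset = /r/, preceding coda = /f/.
So the parse is gof.jef.rew.
The second /f/ is in the coda of syllable 2 (/jef/).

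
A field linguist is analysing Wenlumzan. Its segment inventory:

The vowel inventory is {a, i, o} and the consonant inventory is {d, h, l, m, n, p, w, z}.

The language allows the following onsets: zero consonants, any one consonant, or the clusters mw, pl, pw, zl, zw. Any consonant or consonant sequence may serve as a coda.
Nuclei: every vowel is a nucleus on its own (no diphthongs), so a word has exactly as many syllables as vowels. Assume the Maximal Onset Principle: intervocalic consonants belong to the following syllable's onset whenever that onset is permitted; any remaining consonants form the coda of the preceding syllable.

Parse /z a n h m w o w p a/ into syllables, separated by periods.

zanh.mwow.pa

Nuclei (vowels): a, o, a → 3 syllables.
V1 /a/ – V2 /o/: /nhmw/; trying suffixes from longest down, /mw/ is the first permitted one, so coda /nh/ | onset /mw/.
V2 /o/ – V3 /a/: cluster /wp/ — the longest permitted-onset suffix is /p/; onset = /p/, preceding coda = /w/.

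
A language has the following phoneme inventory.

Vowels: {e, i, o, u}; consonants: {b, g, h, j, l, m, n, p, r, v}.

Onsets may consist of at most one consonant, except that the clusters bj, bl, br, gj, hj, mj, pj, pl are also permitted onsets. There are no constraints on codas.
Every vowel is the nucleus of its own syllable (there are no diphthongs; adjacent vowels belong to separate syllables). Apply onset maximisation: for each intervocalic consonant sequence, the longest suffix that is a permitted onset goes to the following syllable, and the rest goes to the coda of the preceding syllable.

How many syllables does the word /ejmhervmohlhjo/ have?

4

Nuclei (vowels): e, e, o, o → 4 syllables.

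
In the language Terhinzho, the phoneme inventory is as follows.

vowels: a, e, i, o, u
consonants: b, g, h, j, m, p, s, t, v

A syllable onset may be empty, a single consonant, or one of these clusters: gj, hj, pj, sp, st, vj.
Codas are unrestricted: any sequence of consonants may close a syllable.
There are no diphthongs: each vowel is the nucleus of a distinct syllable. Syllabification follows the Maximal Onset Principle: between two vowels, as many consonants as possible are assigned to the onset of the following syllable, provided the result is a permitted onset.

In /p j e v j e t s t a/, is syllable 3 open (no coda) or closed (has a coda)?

open

Nuclei (vowels): e, e, a → 3 syllables.
σ1/σ2 boundary: /vj/ is a licit onset in full, so it all attaches to the next syllable.
σ2/σ3 boundary: /tst/; trying suffixes from longest down, /st/ is the first permitted one, so coda /t/ | onset /st/.
Putting it together: pje.vjet.sta.
Syllable 3 is /sta/; it ends in its nucleus with no coda, so it is open.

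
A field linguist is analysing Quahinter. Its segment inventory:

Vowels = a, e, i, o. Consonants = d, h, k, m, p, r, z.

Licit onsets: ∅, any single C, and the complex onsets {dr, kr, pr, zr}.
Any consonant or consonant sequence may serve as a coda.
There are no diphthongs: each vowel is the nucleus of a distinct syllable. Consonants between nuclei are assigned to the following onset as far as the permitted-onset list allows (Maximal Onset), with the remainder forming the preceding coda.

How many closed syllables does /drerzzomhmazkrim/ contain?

The vowels are e, o, a, i — 4 nuclei, so 4 syllables.
σ1/σ2 boundary: /rzz/; trying suffixes from longest down, /z/ is the first permitted one, so coda /rz/ | onset /z/.
σ2/σ3 boundary: /mhm/ — longest licit onset from the right is /m/, leaving /mh/ as coda.
σ3/σ4 boundary: /zkr/; trying suffixes from longest down, /kr/ is the first permitted one, so coda /z/ | onset /kr/.
So the parse is drerz.zomh.maz.krim.
Classifying each syllable: /drerz/ (closed), /zomh/ (closed), /maz/ (closed), /krim/ (closed).
Closed syllables: 4.

4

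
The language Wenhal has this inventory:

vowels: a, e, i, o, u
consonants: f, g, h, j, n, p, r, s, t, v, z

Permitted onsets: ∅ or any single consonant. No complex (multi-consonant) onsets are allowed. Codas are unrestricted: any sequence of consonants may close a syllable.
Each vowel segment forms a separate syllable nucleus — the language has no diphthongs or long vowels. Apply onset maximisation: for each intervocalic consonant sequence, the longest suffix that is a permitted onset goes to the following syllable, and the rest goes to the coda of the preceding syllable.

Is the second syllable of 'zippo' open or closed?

Vowels present: i, o; each is a nucleus, giving 2 syllables.
/i…o/ gap (V1→V2): cluster /pp/ — the longest permitted-onset suffix is /p/; onset = /p/, preceding coda = /p/.
Syllabification: zip.po.
Syllable 2 is /po/; it ends in its nucleus with no coda, so it is open.

open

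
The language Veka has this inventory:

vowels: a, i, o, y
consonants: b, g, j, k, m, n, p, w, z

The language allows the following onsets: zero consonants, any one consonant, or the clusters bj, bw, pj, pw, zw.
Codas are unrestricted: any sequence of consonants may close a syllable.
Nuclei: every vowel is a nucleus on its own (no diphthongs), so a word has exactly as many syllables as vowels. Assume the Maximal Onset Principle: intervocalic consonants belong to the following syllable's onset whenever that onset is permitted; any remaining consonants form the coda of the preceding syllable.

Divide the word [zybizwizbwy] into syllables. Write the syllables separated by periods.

Nuclei (vowels): y, i, i, y → 4 syllables.
Between /y/ (V1) and /i/ (V2): /b/ is a single consonant, so it becomes the next onset.
Between /i/ (V2) and /i/ (V3): /zw/ is a licit onset in full, so it all attaches to the next syllable.
Between /i/ (V3) and /y/ (V4): /zbw/; trying suffixes from longest down, /bw/ is the first permitted one, so coda /z/ | onset /bw/.

zy.bi.zwiz.bwy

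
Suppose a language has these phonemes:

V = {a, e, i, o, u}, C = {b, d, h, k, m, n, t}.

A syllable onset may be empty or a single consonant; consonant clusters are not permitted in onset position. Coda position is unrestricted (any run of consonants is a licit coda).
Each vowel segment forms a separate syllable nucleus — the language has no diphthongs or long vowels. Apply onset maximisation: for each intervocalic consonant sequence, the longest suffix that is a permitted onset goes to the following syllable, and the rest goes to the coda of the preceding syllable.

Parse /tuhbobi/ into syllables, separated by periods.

tuh.bo.bi

Vowels present: u, o, i; each is a nucleus, giving 3 syllables.
V1 /u/ – V2 /o/: /hb/; trying suffixes from longest down, /b/ is the first permitted one, so coda /h/ | onset /b/.
V2 /o/ – V3 /i/: just /b/ — single C goes to the following onset.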